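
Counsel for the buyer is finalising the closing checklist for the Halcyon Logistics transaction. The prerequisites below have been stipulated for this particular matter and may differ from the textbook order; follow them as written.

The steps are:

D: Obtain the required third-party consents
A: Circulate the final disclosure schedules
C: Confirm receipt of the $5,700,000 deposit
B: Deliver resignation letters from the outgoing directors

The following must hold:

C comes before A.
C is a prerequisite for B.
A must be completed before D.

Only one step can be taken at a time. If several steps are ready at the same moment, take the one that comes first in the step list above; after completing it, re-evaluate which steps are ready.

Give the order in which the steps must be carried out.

Only C has no prerequisites, so it is first.
Now A and B have their prerequisites met. A is listed earlier, so A next.
Now D and B have their prerequisites met. D is listed earlier, so D next.
B needed C, now all done → B.

C, A, D, B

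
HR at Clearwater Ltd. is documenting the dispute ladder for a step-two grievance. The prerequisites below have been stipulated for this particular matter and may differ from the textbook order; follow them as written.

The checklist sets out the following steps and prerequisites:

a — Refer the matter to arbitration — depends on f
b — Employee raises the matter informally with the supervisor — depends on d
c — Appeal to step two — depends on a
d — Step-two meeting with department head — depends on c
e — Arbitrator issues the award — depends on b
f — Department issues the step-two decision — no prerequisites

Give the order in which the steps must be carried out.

f a c d b e

Only f has no prerequisites, so it is first.
Next only a has its prerequisites met → a.
Next only c has its prerequisites met → c.
d needed c, now all done → d.
b needed d, now all done → b.
Next only e has its prerequisites met → e.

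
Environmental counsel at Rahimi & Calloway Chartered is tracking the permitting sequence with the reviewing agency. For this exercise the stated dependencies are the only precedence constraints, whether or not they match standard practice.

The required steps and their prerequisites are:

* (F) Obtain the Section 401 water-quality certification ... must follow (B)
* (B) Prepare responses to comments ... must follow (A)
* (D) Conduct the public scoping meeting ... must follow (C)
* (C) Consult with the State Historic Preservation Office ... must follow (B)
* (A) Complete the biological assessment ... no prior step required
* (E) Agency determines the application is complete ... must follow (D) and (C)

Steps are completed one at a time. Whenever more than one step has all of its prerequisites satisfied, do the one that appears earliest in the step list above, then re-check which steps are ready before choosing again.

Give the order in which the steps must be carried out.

Only (A) has no prerequisites, so it is first.
That leaves (B) as the only ready step → (B).
Now (F) and (C) have their prerequisites met. (F) is listed earlier, so (F) next.
(C) is the only step now ready → (C).
Next only (D) has its prerequisites met → (D).
(E) needed (D) and (C), now all done → (E).

(A), (B), (F), (C), (D), (E)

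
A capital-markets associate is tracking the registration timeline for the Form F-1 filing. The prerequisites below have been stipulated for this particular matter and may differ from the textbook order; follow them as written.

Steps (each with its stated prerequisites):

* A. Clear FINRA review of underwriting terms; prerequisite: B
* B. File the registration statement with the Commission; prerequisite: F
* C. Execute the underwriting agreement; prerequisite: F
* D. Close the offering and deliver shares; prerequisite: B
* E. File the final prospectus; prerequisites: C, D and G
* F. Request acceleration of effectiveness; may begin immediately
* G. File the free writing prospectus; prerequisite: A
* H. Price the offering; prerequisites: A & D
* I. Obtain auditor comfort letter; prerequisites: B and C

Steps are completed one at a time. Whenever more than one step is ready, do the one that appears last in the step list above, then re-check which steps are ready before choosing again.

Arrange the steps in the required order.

F is the only step with nothing outstanding, so it goes first.
C and B are both available; C is listed later → C.
Next only B has its prerequisites met → B.
Now I, D and A have their prerequisites met. I is listed later, so I next.
Now D and A have their prerequisites met. D is listed later, so D next.
A needed B, now all done → A.
Ready: H and G. H is listed later → H.
G needed A, now all done → G.
Next only E has its prerequisites met → E.

F → C → B → I → D → A → H → G → E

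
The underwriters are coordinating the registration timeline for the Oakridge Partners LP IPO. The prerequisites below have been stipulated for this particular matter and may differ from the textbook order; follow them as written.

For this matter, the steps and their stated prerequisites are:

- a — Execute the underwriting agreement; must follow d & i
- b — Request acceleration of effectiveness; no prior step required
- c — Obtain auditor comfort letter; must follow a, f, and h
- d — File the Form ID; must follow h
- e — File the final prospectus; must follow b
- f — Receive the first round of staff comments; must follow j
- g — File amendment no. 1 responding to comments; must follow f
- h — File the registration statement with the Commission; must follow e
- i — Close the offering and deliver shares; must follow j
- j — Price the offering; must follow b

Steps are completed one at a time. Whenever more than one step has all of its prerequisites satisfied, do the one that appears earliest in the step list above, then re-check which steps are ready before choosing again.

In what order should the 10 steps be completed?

Only b has no prerequisites, so it is first.
e and j are both available; e is listed earlier → e.
h and j are both available; h is listed earlier → h.
Ready: d and j. d is listed earlier → d.
That leaves j as the only ready step → j.
Ready: f and i. f is listed earlier → f.
g now also ready, so the ready set is {g, i}; g is listed earlier → g.
That leaves i as the only ready step → i.
a needed d and i, now all done → a.
Next only c has its prerequisites met → c.

b, e, h, d, j, f, g, i, a, c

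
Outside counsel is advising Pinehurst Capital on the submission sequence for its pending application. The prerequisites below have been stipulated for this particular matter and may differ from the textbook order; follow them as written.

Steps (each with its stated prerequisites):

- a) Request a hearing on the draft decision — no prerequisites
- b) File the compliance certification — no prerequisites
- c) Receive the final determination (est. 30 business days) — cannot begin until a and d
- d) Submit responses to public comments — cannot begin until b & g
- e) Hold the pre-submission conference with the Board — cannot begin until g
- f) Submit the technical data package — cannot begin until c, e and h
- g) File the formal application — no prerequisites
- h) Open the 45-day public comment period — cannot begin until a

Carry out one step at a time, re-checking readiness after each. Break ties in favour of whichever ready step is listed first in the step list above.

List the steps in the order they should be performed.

a, b and g have no prerequisites; a is listed earlier, so a is first.
h now also ready, so the ready set is {b, g, h}; b is listed earlier → b.
Now g and h have their prerequisites met. g is listed earlier, so g next.
d and e now also ready, so the ready set is {d, e, h}; d is listed earlier → d.
Ready: c, e and h. c is listed earlier → c.
Now e and h have their prerequisites met. e is listed earlier, so e next.
Next only h has its prerequisites met → h.
f is the only step now ready → f.

a, b, g, d, c, e, h, f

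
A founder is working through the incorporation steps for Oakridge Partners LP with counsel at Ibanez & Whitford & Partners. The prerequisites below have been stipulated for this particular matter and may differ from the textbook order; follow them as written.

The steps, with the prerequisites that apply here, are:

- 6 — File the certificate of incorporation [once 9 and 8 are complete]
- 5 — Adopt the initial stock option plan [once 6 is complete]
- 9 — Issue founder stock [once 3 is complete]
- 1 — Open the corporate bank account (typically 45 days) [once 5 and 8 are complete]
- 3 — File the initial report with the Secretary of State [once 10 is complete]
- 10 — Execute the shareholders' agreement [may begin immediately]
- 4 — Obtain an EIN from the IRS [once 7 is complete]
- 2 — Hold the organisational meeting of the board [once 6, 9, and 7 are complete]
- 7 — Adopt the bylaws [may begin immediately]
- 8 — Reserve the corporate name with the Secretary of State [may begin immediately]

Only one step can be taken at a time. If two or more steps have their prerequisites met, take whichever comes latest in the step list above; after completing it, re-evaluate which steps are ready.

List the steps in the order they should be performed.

8 7 4 10 3 9 6 2 5 1

8, 7 and 10 have no prerequisites; 8 is listed later, so 8 is first.
7 and 10 are both available; 7 is listed later → 7.
4 now also ready, so the ready set is {4, 10}; 4 is listed later → 4.
Next only 10 has its prerequisites met → 10.
Next only 3 has its prerequisites met → 3.
Next only 9 has its prerequisites met → 9.
6 needed 8 and 9, now all done → 6.
Now 2 and 5 have their prerequisites met. 2 is listed later, so 2 next.
5 needed 6, now all done → 5.
Next only 1 has its prerequisites met → 1.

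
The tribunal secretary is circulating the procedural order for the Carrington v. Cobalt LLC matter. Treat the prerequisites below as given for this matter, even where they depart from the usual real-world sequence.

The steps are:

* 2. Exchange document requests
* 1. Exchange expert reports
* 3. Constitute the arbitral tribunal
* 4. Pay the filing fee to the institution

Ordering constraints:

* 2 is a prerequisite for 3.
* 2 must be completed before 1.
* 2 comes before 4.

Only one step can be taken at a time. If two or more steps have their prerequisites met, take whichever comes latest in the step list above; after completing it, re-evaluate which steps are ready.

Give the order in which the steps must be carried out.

2, 4, 3, 1

2 has no prerequisites → 2 first.
Ready: 4, 3 and 1. 4 is listed later → 4.
3 and 1 are both available; 3 is listed later → 3.
1 needed 2, now all done → 1.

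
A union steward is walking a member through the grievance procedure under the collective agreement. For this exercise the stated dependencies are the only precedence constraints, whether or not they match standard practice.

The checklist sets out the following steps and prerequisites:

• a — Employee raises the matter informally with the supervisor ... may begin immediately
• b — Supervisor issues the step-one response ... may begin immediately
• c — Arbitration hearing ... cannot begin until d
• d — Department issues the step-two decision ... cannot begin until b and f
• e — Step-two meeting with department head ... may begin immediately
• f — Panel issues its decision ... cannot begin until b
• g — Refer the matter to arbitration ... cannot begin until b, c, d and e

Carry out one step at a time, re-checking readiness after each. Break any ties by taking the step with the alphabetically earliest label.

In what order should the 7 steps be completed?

a, b, e, f, d, c, g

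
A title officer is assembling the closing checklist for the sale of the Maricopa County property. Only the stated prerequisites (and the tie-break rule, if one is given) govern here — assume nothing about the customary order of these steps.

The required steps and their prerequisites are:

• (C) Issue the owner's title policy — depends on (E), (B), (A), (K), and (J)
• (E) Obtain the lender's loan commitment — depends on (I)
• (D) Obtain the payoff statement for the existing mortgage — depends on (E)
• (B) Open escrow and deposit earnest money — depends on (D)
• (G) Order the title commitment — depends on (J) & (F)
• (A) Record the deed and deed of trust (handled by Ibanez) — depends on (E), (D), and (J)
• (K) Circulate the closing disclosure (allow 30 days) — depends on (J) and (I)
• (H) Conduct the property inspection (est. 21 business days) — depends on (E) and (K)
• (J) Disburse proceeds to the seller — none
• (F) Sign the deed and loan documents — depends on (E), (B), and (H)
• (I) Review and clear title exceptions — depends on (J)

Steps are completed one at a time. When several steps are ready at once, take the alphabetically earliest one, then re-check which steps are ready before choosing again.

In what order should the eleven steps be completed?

(J), (I), (E), (D), (A), (B), (K), (C), (H), (F), (G)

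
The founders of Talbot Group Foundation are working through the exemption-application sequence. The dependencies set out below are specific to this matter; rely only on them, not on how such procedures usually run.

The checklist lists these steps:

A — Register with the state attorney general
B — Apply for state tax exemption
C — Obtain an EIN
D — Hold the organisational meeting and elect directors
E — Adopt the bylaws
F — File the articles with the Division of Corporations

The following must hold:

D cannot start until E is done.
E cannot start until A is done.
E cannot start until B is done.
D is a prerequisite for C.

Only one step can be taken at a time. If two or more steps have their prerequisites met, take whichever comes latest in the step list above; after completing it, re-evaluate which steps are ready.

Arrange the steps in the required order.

F, B, A, E, D, C

Nothing is required for F, B and A. F is listed later → F first.
Ready: B and A. B is listed later → B.
A is the only step now ready → A.
E is the only step now ready → E.
D needed E, now all done → D.
C needed D, now all done → C.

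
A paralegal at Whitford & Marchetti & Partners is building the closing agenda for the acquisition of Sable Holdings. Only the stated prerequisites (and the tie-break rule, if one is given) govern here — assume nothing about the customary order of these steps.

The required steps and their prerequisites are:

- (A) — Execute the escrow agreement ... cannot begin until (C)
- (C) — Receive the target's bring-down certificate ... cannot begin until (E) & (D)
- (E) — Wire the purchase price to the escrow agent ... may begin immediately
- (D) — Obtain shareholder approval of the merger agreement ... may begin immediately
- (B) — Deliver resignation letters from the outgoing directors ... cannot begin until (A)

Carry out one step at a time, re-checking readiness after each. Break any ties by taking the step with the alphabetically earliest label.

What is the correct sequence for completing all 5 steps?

Nothing is required for (D) and (E). (D) has the earlier label → (D) first.
Next only (E) has its prerequisites met → (E).
(C) needed (D) and (E), now all done → (C).
Next only (A) has its prerequisites met → (A).
Next only (B) has its prerequisites met → (B).

(D), (E), (C), (A), (B)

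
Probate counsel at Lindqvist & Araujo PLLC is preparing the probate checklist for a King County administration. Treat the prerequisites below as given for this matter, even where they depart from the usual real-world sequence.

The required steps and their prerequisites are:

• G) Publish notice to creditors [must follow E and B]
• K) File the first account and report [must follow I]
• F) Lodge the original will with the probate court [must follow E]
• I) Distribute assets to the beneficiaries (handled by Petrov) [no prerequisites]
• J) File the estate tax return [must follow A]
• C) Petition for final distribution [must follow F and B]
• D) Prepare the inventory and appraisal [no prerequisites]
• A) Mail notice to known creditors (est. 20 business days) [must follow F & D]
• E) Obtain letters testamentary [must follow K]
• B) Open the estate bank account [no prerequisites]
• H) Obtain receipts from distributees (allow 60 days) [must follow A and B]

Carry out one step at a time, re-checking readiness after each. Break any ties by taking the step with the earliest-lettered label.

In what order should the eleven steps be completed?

B D I K E F A C G H J

B, D and I have no prerequisites; B has the earlier label, so B is first.
Now D and I have their prerequisites met. D has the earlier label, so D next.
Next only I has its prerequisites met → I.
Next only K has its prerequisites met → K.
Next only E has its prerequisites met → E.
Now F and G have their prerequisites met. F has the earlier label, so F next.
A, C and G are all available; A has the earlier label → A.
H and J now also ready, so the ready set is {C, G, H, J}; C has the earlier label → C.
Now G, H and J have their prerequisites met. G has the earlier label, so G next.
H and J are both available; H has the earlier label → H.
That leaves J as the only ready step → J.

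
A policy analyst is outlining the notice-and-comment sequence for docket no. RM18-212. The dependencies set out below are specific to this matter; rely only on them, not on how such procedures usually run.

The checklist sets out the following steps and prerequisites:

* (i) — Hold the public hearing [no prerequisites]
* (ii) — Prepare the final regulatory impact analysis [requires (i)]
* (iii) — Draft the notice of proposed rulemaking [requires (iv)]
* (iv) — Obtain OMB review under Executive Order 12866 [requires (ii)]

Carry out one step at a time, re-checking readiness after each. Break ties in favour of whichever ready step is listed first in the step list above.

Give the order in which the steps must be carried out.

(i) → (ii) → (iv) → (iii)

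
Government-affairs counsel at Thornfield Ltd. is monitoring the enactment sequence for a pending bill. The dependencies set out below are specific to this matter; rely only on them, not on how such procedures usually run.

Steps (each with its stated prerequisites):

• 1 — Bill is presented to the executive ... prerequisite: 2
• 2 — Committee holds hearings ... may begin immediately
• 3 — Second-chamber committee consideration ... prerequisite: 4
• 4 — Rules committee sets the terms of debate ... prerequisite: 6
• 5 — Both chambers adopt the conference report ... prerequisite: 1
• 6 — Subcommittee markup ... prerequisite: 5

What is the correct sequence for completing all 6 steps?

2, 1, 5, 6, 4, 3

2 has no prerequisites → 2 first.
1 needed 2, now all done → 1.
5 is the only step now ready → 5.
6 is the only step now ready → 6.
4 is the only step now ready → 4.
That leaves 3 as the only ready step → 3.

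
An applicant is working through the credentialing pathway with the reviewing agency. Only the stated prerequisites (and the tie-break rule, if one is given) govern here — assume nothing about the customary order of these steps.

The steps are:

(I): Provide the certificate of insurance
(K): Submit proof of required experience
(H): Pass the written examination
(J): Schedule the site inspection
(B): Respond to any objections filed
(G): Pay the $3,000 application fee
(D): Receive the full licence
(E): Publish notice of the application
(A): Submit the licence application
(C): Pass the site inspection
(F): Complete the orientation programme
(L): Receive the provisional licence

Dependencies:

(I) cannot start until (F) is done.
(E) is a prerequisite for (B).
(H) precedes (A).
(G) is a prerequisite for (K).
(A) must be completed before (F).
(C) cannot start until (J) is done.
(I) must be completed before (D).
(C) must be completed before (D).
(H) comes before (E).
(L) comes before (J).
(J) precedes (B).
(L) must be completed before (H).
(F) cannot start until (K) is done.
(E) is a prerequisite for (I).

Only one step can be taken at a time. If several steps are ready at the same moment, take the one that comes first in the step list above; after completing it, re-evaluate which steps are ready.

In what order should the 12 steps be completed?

(G) and (L) have no prerequisites; (G) is listed earlier, so (G) is first.
(K) now also ready, so the ready set is {(K), (L)}; (K) is listed earlier → (K).
Next only (L) has its prerequisites met → (L).
(H) and (J) are both available; (H) is listed earlier → (H).
(E) and (A) now also ready, so the ready set is {(J), (E), (A)}; (J) is listed earlier → (J).
(C) now also ready, so the ready set is {(E), (A), (C)}; (E) is listed earlier → (E).
Now (B), (A) and (C) have their prerequisites met. (B) is listed earlier, so (B) next.
Ready: (A) and (C). (A) is listed earlier → (A).
(F) now also ready, so the ready set is {(C), (F)}; (C) is listed earlier → (C).
(F) needed (K) and (A), now all done → (F).
(I) needed (E) and (F), now all done → (I).
(D) is the only step now ready → (D).

(G) (K) (L) (H) (J) (E) (B) (A) (C) (F) (I) (D)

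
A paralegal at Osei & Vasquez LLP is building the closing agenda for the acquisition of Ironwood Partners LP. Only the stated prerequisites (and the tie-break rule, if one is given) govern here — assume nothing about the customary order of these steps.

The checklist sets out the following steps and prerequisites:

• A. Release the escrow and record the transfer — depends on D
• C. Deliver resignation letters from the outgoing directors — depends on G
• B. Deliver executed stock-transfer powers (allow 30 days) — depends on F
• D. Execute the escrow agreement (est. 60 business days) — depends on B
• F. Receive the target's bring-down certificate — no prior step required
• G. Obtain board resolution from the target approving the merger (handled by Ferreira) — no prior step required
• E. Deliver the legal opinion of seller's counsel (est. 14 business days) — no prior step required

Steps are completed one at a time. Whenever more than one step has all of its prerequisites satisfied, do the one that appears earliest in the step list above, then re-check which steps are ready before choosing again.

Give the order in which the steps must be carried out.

F, G and E have no prerequisites; F is listed earlier, so F is first.
B, G and E are all available; B is listed earlier → B.
Ready: D, G and E. D is listed earlier → D.
Now A, G and E have their prerequisites met. A is listed earlier, so A next.
G and E are both available; G is listed earlier → G.
C now also ready, so the ready set is {C, E}; C is listed earlier → C.
E is the only step now ready → E.

F B D A G C E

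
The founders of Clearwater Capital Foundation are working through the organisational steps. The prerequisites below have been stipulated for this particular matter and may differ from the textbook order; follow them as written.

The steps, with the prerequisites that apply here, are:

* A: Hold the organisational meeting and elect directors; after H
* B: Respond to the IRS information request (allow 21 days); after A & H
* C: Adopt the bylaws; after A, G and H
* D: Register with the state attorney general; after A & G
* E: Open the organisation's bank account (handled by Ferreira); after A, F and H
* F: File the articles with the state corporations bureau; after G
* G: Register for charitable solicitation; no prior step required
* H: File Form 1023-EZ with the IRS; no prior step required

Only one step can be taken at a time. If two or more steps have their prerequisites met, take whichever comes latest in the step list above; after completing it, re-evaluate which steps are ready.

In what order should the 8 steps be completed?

H G F A E D C B

H and G have no prerequisites; H is listed later, so H is first.
G and A are both available; G is listed later → G.
F now also ready, so the ready set is {F, A}; F is listed later → F.
A is the only step now ready → A.
Ready: E, D, C and B. E is listed later → E.
Now D, C and B have their prerequisites met. D is listed later, so D next.
Now C and B have their prerequisites met. C is listed later, so C next.
That leaves B as the only ready step → B.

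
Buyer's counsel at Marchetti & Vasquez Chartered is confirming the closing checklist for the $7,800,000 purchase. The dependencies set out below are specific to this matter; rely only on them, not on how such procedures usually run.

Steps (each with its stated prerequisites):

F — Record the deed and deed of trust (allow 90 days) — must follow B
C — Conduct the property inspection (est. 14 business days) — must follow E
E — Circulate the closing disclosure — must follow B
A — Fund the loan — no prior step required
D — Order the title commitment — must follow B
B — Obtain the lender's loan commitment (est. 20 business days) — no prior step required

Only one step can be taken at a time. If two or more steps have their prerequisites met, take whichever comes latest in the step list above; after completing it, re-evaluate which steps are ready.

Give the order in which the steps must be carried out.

B and A have no prerequisites; B is listed later, so B is first.
D, E and F now also ready, so the ready set is {D, A, E, F}; D is listed later → D.
A, E and F are all available; A is listed later → A.
Now E and F have their prerequisites met. E is listed later, so E next.
Now C and F have their prerequisites met. C is listed later, so C next.
That leaves F as the only ready step → F.

B → D → A → E → C → F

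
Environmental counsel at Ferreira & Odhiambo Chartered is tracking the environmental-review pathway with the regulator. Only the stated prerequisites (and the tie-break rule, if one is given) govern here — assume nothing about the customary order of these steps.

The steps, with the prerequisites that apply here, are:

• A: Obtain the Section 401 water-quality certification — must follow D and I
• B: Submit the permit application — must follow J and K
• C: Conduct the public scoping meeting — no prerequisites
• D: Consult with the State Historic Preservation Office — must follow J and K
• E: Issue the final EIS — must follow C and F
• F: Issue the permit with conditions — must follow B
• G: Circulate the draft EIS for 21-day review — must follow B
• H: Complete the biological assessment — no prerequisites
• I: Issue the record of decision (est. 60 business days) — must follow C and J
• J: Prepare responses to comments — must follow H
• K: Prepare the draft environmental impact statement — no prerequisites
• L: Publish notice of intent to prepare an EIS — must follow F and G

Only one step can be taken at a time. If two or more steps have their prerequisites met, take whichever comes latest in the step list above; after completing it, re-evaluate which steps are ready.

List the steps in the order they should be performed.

K → H → J → D → C → I → B → G → F → L → E → A

Nothing is required for K, H and C. K is listed later → K first.
Now H and C have their prerequisites met. H is listed later, so H next.
J now also ready, so the ready set is {J, C}; J is listed later → J.
Ready: D, C and B. D is listed later → D.
Now C and B have their prerequisites met. C is listed later, so C next.
I and B are both available; I is listed later → I.
Now B and A have their prerequisites met. B is listed later, so B next.
G and F now also ready, so the ready set is {G, F, A}; G is listed later → G.
Now F and A have their prerequisites met. F is listed later, so F next.
L and E now also ready, so the ready set is {L, E, A}; L is listed later → L.
Now E and A have their prerequisites met. E is listed later, so E next.
That leaves A as the only ready step → A.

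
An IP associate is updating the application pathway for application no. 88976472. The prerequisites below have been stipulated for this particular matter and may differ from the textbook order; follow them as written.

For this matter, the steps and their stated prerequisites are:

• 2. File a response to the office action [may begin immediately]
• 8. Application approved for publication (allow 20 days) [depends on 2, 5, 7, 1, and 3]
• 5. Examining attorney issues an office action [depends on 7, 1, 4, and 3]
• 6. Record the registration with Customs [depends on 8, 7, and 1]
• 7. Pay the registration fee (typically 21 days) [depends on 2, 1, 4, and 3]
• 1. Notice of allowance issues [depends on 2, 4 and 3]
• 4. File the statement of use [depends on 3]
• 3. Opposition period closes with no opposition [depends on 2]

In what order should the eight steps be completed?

2, 3, 4, 1, 7, 5, 8, 6

2 is the only step with nothing outstanding, so it goes first.
3 needed 2, now all done → 3.
4 needed 3, now all done → 4.
1 needed 2, 4 and 3, now all done → 1.
7 is the only step now ready → 7.
5 needed 7, 1, 4 and 3, now all done → 5.
8 needed 2, 5, 7, 1 and 3, now all done → 8.
6 is the only step now ready → 6.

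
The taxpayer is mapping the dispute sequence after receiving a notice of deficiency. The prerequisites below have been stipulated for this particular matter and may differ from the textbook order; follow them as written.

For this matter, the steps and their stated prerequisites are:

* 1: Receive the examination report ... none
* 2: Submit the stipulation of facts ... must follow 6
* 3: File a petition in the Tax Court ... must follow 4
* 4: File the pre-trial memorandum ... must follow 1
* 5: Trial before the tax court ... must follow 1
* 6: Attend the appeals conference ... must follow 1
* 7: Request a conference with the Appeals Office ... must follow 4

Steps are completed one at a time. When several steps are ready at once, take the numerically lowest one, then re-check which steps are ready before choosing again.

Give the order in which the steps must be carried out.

1 has no prerequisites → 1 first.
Now 4, 5 and 6 have their prerequisites met. 4 has the earlier label, so 4 next.
3, 5, 6 and 7 are all available; 3 has the earlier label → 3.
Now 5, 6 and 7 have their prerequisites met. 5 has the earlier label, so 5 next.
6 and 7 are both available; 6 has the earlier label → 6.
Now 2 and 7 have their prerequisites met. 2 has the earlier label, so 2 next.
Next only 7 has its prerequisites met → 7.

1, 4, 3, 5, 6, 2, 7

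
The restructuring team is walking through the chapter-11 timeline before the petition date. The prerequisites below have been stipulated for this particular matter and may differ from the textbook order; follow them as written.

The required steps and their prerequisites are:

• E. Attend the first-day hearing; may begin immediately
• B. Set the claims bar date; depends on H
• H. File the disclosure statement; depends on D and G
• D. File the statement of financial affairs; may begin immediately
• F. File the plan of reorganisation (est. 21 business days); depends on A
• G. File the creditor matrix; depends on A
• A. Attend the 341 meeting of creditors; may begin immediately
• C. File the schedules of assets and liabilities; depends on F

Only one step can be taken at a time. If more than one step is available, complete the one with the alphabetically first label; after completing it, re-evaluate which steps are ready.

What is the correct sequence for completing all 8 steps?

A, D and E have no prerequisites; A has the earlier label, so A is first.
Now D, E, F and G have their prerequisites met. D has the earlier label, so D next.
Ready: E, F and G. E has the earlier label → E.
Ready: F and G. F has the earlier label → F.
C and G are both available; C has the earlier label → C.
G is the only step now ready → G.
Next only H has its prerequisites met → H.
That leaves B as the only ready step → B.

A, D, E, F, C, G, H, B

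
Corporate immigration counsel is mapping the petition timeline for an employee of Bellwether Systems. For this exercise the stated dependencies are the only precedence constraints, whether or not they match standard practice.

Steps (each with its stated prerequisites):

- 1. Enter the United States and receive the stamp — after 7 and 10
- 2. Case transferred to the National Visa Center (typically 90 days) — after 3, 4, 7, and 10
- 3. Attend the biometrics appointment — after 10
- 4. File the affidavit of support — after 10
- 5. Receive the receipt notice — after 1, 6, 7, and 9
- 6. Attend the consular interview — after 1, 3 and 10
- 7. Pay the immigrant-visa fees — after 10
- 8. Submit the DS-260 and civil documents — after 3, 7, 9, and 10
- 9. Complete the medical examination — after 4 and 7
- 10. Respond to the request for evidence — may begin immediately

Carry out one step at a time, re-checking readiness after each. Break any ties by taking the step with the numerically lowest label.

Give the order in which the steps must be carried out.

10, 3, 4, 7, 1, 2, 6, 9, 5, 8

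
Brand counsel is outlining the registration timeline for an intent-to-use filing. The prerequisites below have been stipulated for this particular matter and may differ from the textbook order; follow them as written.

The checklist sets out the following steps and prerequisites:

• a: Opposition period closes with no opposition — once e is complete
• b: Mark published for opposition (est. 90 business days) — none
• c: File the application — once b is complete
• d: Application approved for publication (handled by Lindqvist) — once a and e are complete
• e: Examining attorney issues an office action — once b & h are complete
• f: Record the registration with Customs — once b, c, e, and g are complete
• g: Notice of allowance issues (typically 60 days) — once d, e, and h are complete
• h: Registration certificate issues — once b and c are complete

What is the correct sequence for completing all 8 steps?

b → c → h → e → a → d → g → f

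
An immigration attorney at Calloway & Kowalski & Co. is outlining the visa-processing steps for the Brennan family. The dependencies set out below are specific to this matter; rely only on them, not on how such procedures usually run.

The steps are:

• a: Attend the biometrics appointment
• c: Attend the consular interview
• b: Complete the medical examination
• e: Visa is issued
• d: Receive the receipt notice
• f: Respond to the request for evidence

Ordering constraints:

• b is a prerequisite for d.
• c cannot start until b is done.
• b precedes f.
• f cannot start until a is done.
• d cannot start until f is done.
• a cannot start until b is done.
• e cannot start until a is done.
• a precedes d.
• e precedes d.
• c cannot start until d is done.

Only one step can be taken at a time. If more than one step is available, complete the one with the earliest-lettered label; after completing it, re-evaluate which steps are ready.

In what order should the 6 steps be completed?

b is the only step with nothing outstanding, so it goes first.
That leaves a as the only ready step → a.
Ready: e and f. e has the earlier label → e.
f needed a and b, now all done → f.
d needed a, b, e and f, now all done → d.
c is the only step now ready → c.

b → a → e → f → d → c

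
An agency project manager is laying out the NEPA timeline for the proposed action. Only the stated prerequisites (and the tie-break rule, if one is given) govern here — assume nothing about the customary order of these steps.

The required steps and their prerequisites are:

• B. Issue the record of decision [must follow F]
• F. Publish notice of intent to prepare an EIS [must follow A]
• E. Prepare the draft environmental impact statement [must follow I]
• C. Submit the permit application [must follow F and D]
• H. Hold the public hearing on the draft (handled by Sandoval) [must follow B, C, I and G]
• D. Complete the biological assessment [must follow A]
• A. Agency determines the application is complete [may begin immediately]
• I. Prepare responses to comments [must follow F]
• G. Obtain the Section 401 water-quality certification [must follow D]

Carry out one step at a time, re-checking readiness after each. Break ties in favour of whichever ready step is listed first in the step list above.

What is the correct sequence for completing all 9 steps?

A, F, B, D, C, I, E, G, H

A has no prerequisites → A first.
F and D are both available; F is listed earlier → F.
B and I now also ready, so the ready set is {B, D, I}; B is listed earlier → B.
D and I are both available; D is listed earlier → D.
C and G now also ready, so the ready set is {C, I, G}; C is listed earlier → C.
I and G are both available; I is listed earlier → I.
Now E and G have their prerequisites met. E is listed earlier, so E next.
That leaves G as the only ready step → G.
H is the only step now ready → H.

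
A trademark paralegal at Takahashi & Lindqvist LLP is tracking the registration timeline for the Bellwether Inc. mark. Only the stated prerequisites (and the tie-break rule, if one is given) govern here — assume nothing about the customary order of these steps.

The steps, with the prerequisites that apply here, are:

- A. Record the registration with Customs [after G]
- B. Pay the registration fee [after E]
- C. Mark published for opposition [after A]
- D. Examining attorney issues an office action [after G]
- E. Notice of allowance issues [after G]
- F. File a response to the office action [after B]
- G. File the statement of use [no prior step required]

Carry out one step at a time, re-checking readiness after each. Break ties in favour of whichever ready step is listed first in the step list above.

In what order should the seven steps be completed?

G, A, C, D, E, B, F

G is the only step with nothing outstanding, so it goes first.
Ready: A, D and E. A is listed earlier → A.
C now also ready, so the ready set is {C, D, E}; C is listed earlier → C.
Ready: D and E. D is listed earlier → D.
E needed G, now all done → E.
B needed E, now all done → B.
F is the only step now ready → F.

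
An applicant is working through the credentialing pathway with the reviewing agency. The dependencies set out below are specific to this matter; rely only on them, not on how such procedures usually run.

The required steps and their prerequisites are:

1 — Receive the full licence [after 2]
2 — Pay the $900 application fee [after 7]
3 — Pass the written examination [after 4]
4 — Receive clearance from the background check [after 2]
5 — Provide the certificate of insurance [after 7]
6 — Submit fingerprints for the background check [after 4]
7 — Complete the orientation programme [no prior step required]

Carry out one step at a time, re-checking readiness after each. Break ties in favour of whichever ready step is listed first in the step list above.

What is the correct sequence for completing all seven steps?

Only 7 has no prerequisites, so it is first.
2 and 5 are both available; 2 is listed earlier → 2.
Ready: 1, 4 and 5. 1 is listed earlier → 1.
4 and 5 are both available; 4 is listed earlier → 4.
3 and 6 now also ready, so the ready set is {3, 5, 6}; 3 is listed earlier → 3.
5 and 6 are both available; 5 is listed earlier → 5.
6 needed 4, now all done → 6.

7, 2, 1, 4, 3, 5, 6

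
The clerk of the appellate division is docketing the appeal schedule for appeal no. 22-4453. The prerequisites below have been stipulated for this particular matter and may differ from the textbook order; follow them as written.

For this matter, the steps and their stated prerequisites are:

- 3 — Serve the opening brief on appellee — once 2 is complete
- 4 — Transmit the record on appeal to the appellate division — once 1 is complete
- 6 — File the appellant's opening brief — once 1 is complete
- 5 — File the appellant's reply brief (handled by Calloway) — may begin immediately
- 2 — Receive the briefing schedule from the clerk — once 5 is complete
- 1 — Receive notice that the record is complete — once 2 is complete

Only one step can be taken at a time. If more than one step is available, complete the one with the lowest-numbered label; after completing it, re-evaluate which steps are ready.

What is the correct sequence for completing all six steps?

5 → 2 → 1 → 3 → 4 → 6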